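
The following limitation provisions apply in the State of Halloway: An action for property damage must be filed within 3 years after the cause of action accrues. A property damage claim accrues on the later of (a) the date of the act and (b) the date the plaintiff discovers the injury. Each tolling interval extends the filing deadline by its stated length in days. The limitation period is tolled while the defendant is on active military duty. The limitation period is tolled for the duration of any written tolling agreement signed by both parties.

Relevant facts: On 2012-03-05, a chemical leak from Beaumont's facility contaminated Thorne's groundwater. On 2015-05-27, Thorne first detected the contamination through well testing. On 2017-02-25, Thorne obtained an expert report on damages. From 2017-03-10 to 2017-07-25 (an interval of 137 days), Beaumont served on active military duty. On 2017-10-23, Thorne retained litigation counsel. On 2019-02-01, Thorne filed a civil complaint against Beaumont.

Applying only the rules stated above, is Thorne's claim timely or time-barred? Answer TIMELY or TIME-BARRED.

The claim accrued on 2015-05-27 — the later of the 2012-03-05 act and the 2015-05-27 discovery.
Adding the 3 years base period to 2015-05-27 gives a deadline of 2018-05-27, before any tolling.
The defendant's active military service from 2017-03-10 to 2017-07-25 tolled the period for 137 days, extending the deadline to 2018-10-11.
The other events in the timeline have no effect on the limitation period under the stated rules.
The 2019-02-01 filing falls after the 2018-10-11 deadline; the claim is time-barred.

TIME-BARRED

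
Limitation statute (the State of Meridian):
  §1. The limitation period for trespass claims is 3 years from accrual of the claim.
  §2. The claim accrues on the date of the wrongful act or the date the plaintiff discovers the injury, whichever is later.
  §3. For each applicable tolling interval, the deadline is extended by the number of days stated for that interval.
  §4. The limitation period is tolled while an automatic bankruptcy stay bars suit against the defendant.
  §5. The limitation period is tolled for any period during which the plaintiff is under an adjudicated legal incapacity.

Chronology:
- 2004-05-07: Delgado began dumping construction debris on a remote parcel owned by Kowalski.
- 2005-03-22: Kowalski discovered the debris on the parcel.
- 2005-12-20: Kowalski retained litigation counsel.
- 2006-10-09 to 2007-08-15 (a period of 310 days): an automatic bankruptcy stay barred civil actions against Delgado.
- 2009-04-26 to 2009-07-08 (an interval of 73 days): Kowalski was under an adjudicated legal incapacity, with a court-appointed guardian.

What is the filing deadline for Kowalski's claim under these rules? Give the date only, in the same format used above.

Because discovery on 2005-03-22 post-dates the 2004-05-07 act, accrual under the later-of rule falls on 2005-03-22.
Adding the 3 years base period to 2005-03-22 gives a deadline of 2008-03-22, before any tolling.
Because the automatic bankruptcy stay ran from 2006-10-09 to 2007-08-15, the deadline is extended by 310 days to 2009-01-26.
By the time the plaintiff's legal incapacity began on 2009-04-26, the limitation period had already expired on 2009-01-26; that interval cannot revive it.
The other events in the timeline have no effect on the limitation period under the stated rules.

2009-01-26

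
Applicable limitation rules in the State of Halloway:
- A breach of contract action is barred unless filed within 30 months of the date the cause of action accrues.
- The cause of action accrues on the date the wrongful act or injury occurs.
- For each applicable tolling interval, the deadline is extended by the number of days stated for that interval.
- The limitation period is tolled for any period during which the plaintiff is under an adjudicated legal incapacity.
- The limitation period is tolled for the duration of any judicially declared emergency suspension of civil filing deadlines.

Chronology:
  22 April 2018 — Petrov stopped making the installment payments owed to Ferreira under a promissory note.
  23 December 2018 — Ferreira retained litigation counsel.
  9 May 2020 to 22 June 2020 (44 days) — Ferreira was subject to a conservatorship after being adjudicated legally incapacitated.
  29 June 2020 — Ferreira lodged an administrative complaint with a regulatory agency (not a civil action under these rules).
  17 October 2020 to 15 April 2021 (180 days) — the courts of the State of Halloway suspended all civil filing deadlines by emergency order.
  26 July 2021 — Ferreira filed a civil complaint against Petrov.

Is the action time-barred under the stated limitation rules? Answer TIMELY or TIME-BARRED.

TIME-BARRED

The limitation period began to run on 22 April 2018.
The untolled deadline — 30 months after 22 April 2018 — is 22 October 2020.
The plaintiff's legal incapacity from 9 May 2020 to 22 June 2020 tolled the period for 44 days, extending the deadline to 5 December 2020.
The emergency suspension of filing deadlines from 17 October 2020 to 15 April 2021 tolled the period for 180 days, extending the deadline to 3 June 2021.
None of the other events listed affects the running of the period under the stated rules.
Filing on 26 July 2021 missed the 3 June 2021 deadline — the action is time-barred.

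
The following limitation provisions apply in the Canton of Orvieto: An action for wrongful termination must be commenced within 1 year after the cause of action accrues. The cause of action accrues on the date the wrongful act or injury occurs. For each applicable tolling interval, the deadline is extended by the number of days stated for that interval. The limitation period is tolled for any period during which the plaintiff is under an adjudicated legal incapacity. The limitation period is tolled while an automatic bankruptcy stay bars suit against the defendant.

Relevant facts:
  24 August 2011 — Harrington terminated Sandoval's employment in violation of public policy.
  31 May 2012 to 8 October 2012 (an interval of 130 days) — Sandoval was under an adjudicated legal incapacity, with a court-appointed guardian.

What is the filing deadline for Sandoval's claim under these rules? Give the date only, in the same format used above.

1 January 2013

The limitation period began to run on 24 August 2011.
1 year from 24 August 2011 is 24 August 2012.
The plaintiff's legal incapacity from 31 May 2012 to 8 October 2012 tolled the period for 130 days, extending the deadline to 1 January 2013.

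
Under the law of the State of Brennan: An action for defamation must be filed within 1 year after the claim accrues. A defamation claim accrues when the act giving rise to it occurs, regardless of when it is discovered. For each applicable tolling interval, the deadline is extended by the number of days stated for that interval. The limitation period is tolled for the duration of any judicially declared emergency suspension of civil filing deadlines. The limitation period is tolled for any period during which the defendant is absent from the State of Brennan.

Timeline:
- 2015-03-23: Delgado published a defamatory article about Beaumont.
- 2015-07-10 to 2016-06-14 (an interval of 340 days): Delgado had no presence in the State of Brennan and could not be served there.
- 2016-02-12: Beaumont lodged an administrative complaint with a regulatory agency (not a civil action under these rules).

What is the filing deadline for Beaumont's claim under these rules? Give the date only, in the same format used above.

2017-02-26

The claim accrued on 2015-03-23, when the wrongful act occurred.
The untolled deadline — 1 year after 2015-03-23 — is 2016-03-23.
Because the defendant's absence from the jurisdiction ran from 2015-07-10 to 2016-06-14, the deadline is extended by 340 days to 2017-02-26.
The other events in the timeline have no effect on the limitation period under the stated rules.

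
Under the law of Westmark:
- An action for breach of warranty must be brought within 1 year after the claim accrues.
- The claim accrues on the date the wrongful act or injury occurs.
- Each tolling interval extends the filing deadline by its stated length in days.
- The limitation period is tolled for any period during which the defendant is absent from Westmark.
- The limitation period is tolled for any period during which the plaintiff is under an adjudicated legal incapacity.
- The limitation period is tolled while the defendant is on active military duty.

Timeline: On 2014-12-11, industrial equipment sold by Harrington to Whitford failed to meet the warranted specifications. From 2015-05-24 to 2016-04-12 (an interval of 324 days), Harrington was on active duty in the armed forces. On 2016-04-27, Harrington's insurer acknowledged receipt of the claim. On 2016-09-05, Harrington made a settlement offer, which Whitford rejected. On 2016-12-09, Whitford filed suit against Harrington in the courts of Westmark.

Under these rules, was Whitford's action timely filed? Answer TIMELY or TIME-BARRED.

TIME-BARRED

The claim accrued on 2014-12-11, when the wrongful act occurred.
1 year from 2014-12-11 is 2015-12-11.
The defendant's active military service from 2015-05-24 to 2016-04-12 tolled the period for 324 days, extending the deadline to 2016-10-30.
Nothing else in the chronology tolls or restarts the period.
Whitford filed on 2016-12-09, after the 2016-10-30 deadline, so the action is time-barred.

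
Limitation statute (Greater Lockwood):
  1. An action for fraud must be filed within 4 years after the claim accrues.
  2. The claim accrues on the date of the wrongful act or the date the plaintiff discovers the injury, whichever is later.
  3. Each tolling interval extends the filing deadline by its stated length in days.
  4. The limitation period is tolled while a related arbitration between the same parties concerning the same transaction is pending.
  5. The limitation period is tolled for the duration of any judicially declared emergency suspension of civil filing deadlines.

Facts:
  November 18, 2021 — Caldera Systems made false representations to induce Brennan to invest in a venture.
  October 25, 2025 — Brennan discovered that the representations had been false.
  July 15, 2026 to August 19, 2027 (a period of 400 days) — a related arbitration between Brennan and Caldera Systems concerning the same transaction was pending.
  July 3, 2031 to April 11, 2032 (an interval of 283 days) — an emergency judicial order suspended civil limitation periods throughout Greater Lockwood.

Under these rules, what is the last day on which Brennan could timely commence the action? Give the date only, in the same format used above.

Because discovery on October 25, 2025 post-dates the November 18, 2021 act, accrual under the later-of rule falls on October 25, 2025.
Adding the 4 years base period to October 25, 2025 gives a deadline of October 25, 2029, before any tolling.
Because the pending related arbitration ran from July 15, 2026 to August 19, 2027, the deadline is extended by 400 days to November 29, 2030.
The emergency suspension of filing deadlines from July 3, 2031 to April 11, 2032 began after the period had already run on November 29, 2030, so it has no tolling effect.

November 29, 2030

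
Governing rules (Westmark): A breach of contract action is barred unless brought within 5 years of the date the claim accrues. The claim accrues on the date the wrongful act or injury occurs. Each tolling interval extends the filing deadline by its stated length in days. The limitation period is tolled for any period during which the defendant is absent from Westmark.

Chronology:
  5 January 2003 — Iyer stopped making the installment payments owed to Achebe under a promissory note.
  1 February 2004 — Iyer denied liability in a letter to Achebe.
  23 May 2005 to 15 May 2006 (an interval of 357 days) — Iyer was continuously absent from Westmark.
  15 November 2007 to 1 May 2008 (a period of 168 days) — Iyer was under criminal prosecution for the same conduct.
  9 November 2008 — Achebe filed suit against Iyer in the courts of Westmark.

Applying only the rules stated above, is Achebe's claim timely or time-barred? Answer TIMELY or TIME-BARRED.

TIMELY

The claim accrued on 5 January 2003, when the wrongful act occurred.
Adding the 5 years base period to 5 January 2003 gives a deadline of 5 January 2008, before any tolling.
The period was tolled for 357 days by the defendant's absence from the jurisdiction (23 May 2005 to 15 May 2006), pushing the deadline to 27 December 2008.
Although a criminal prosecution ran from 15 November 2007 to 1 May 2008, the stated rules do not make that a tolling event, so it is disregarded.
Nothing else in the chronology tolls or restarts the period.
The 9 November 2008 filing precedes the 27 December 2008 deadline; the claim is timely.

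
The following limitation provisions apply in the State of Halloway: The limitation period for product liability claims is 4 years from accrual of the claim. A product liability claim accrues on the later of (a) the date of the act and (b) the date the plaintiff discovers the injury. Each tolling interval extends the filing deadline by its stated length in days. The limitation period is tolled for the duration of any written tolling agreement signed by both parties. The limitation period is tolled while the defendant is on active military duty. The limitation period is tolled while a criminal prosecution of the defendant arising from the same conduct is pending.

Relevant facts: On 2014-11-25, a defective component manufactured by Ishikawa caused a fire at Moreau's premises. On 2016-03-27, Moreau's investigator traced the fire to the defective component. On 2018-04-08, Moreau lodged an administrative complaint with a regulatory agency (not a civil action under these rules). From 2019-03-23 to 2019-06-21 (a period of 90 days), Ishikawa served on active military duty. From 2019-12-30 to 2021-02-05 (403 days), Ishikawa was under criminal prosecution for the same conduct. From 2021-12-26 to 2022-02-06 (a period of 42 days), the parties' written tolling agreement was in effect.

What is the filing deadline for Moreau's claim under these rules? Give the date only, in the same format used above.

Because discovery on 2016-03-27 post-dates the 2014-11-25 act, accrual under the later-of rule falls on 2016-03-27.
4 years from 2016-03-27 is 2020-03-27.
The period was tolled for 90 days by the defendant's active military service (2019-03-23 to 2019-06-21), pushing the deadline to 2020-06-25.
The period was tolled for 403 days by the pending criminal prosecution (2019-12-30 to 2021-02-05), pushing the deadline to 2021-08-02.
By the time the written tolling agreement began on 2021-12-26, the limitation period had already expired on 2021-08-02; that interval cannot revive it.
None of the other events listed affects the running of the period under the stated rules.

2021-08-02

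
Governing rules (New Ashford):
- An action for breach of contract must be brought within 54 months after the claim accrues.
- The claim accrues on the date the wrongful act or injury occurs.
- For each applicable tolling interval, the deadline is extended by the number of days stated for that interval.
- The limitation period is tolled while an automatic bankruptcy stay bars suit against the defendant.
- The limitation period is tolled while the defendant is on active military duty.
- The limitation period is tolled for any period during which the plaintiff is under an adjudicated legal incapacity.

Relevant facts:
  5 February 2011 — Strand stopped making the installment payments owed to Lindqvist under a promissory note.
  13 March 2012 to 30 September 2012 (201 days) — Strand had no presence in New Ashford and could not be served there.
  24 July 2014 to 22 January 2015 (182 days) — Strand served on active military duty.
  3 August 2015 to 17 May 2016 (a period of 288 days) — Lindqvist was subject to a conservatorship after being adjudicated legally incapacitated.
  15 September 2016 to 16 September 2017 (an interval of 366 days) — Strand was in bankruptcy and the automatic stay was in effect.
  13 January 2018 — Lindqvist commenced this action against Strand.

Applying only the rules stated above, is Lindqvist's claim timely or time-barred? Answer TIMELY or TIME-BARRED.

The claim accrued on 5 February 2011, the date of the act.
Adding the 54 months base period to 5 February 2011 gives a deadline of 5 August 2015, before any tolling.
Because the defendant's active military service ran from 24 July 2014 to 22 January 2015, the deadline is extended by 182 days to 3 February 2016.
The plaintiff's legal incapacity from 3 August 2015 to 17 May 2016 tolled the period for 288 days, extending the deadline to 17 November 2016.
The period was tolled for 366 days by the automatic bankruptcy stay (15 September 2016 to 16 September 2017), pushing the deadline to 18 November 2017.
The defendant's absence from the jurisdiction from 13 March 2012 to 30 September 2012 does not toll the period, because no stated rule makes the defendant's absence a tolling event.
Lindqvist filed on 13 January 2018, after the 18 November 2017 deadline, so the action is time-barred.

TIME-BARRED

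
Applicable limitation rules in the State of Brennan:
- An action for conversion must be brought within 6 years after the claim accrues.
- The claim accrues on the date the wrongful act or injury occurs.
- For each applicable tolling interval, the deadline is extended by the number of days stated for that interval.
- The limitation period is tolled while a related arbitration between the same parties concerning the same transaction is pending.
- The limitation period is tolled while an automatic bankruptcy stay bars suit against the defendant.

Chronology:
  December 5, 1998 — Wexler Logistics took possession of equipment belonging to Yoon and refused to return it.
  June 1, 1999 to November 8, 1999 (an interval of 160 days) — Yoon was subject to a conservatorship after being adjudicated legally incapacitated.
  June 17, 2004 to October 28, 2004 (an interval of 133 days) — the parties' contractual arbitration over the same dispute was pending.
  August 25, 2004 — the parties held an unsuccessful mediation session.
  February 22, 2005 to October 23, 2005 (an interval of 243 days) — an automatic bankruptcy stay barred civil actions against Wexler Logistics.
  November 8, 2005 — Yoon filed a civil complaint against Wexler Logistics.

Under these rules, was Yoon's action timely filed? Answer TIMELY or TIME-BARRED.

TIMELY

The claim accrued on December 5, 1998, the date of the act.
6 years from December 5, 1998 is December 5, 2004.
The period was tolled for 133 days by the pending related arbitration (June 17, 2004 to October 28, 2004), pushing the deadline to April 17, 2005.
The automatic bankruptcy stay from February 22, 2005 to October 23, 2005 tolled the period for 243 days, extending the deadline to December 16, 2005.
Although the plaintiff's incapacity ran from June 1, 1999 to November 8, 1999, the stated rules do not make that a tolling event, so it is disregarded.
The other events in the timeline have no effect on the limitation period under the stated rules.
The November 8, 2005 filing precedes the December 16, 2005 deadline; the claim is timely.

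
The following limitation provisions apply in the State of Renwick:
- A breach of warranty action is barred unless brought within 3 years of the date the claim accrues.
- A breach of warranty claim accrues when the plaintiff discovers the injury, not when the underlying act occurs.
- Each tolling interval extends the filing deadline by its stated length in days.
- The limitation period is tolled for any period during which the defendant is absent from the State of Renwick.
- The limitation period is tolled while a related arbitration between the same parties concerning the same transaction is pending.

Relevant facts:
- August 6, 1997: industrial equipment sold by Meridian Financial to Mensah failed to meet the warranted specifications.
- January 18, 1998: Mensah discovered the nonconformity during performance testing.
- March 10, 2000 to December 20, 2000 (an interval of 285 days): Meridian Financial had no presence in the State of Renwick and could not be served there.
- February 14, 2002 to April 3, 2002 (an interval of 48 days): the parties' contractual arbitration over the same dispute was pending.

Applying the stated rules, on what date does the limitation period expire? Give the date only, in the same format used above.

October 30, 2001

Accrual is tied to discovery, so the period began on January 18, 1998 rather than on August 6, 1997 when the act occurred.
Adding the 3 years base period to January 18, 1998 gives a deadline of January 18, 2001, before any tolling.
Because the defendant's absence from the jurisdiction ran from March 10, 2000 to December 20, 2000, the deadline is extended by 285 days to October 30, 2001.
The pending related arbitration starting February 14, 2002 came too late — the period had run on October 30, 2001 — and so does not extend the deadline.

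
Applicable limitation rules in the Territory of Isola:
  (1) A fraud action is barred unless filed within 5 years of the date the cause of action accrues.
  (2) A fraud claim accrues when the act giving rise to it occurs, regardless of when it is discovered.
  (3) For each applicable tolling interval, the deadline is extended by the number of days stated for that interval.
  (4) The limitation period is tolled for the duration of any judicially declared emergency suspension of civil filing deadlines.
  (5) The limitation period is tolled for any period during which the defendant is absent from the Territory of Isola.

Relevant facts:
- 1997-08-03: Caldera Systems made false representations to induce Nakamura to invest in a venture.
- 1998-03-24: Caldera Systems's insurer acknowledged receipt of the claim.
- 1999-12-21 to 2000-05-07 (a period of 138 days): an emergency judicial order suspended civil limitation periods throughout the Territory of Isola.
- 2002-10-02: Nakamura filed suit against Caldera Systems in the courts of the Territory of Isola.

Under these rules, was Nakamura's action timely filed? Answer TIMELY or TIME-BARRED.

The limitation period began to run on 1997-08-03.
The untolled deadline — 5 years after 1997-08-03 — is 2002-08-03.
The emergency suspension of filing deadlines from 1999-12-21 to 2000-05-07 tolled the period for 138 days, extending the deadline to 2002-12-19.
The other events in the timeline have no effect on the limitation period under the stated rules.
Nakamura filed on 2002-10-02, before the 2002-12-19 deadline, so the action is timely.

TIMELY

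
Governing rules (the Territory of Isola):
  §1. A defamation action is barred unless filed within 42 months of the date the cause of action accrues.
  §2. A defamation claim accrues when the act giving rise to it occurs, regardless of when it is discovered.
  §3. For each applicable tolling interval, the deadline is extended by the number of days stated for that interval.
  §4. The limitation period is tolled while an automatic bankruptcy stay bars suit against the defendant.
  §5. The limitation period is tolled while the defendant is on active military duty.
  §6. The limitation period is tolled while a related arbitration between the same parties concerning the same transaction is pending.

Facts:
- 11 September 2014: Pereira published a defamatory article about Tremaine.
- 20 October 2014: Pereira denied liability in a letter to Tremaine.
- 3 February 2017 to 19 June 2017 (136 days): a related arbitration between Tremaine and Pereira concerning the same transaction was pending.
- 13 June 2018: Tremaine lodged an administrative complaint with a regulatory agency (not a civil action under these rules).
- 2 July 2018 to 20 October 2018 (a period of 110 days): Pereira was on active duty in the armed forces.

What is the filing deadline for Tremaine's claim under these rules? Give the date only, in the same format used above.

12 November 2018

The limitation period began to run on 11 September 2014.
The untolled deadline — 42 months after 11 September 2014 — is 11 March 2018.
Because the pending related arbitration ran from 3 February 2017 to 19 June 2017, the deadline is extended by 136 days to 25 July 2018.
The period was tolled for 110 days by the defendant's active military service (2 July 2018 to 20 October 2018), pushing the deadline to 12 November 2018.
The other events in the timeline have no effect on the limitation period under the stated rules.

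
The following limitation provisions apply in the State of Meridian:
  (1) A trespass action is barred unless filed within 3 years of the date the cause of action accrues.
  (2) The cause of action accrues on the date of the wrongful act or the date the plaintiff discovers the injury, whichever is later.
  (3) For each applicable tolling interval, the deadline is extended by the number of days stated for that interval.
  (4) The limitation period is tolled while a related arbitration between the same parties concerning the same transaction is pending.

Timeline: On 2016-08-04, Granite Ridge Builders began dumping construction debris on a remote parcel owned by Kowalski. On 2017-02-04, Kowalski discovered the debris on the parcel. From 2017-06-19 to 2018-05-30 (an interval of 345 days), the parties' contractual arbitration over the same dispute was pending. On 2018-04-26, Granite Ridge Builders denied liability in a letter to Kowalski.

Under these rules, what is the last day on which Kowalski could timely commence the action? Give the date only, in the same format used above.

2021-01-14

The claim accrued on 2017-02-04 — the later of the 2016-08-04 act and the 2017-02-04 discovery.
3 years from 2017-02-04 is 2020-02-04.
The pending related arbitration from 2017-06-19 to 2018-05-30 tolled the period for 345 days, extending the deadline to 2021-01-14.
Nothing else in the chronology tolls or restarts the period.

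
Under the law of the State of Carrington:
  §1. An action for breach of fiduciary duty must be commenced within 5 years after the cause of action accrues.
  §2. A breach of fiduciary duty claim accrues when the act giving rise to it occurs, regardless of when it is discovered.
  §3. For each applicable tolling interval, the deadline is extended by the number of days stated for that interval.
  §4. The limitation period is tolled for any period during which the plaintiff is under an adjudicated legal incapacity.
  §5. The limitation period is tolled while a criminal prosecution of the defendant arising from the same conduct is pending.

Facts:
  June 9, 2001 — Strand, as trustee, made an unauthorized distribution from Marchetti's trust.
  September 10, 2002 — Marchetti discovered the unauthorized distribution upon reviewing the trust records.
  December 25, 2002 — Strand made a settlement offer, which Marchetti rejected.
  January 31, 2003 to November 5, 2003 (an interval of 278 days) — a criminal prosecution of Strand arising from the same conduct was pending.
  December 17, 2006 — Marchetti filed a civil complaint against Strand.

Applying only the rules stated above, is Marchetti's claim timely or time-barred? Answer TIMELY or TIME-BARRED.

Accrual is governed by the date of the act, so the period began to run on June 9, 2001; the later discovery on September 10, 2002 is irrelevant under the stated rule.
The untolled deadline — 5 years after June 9, 2001 — is June 9, 2006.
Because the pending criminal prosecution ran from January 31, 2003 to November 5, 2003, the deadline is extended by 278 days to March 14, 2007.
None of the other events listed affects the running of the period under the stated rules.
The December 17, 2006 filing precedes the March 14, 2007 deadline; the claim is timely.

TIMELY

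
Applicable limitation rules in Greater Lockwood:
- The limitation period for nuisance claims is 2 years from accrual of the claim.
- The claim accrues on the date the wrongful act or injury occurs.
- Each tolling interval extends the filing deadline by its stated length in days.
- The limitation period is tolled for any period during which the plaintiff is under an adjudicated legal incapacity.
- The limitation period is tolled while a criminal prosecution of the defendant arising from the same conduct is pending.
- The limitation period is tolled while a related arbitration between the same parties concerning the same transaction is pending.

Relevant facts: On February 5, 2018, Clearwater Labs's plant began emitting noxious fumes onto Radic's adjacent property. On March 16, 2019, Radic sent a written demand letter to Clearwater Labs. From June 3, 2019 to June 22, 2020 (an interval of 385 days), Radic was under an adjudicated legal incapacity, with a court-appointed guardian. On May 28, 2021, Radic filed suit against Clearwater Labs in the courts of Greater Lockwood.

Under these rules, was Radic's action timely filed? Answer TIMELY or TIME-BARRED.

The limitation period began to run on February 5, 2018.
Adding the 2 years base period to February 5, 2018 gives a deadline of February 5, 2020, before any tolling.
The period was tolled for 385 days by the plaintiff's legal incapacity (June 3, 2019 to June 22, 2020), pushing the deadline to February 24, 2021.
Nothing else in the chronology tolls or restarts the period.
Radic filed on May 28, 2021, after the February 24, 2021 deadline, so the action is time-barred.

TIME-BARRED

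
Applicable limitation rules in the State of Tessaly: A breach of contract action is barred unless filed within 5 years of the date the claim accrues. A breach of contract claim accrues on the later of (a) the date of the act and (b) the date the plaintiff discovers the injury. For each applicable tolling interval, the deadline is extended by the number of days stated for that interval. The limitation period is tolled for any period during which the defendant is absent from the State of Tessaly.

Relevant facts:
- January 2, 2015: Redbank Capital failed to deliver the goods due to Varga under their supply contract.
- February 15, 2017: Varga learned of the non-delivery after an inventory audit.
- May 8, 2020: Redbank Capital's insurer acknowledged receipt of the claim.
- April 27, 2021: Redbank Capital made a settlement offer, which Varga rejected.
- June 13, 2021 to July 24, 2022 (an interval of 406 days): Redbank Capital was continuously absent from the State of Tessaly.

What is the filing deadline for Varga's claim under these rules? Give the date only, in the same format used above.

Taking the later of the act (January 2, 2015) and discovery (February 15, 2017), the claim accrued on February 15, 2017.
Adding the 5 years base period to February 15, 2017 gives a deadline of February 15, 2022, before any tolling.
Because the defendant's absence from the jurisdiction ran from June 13, 2021 to July 24, 2022, the deadline is extended by 406 days to March 28, 2023.
None of the other events listed affects the running of the period under the stated rules.

March 28, 2023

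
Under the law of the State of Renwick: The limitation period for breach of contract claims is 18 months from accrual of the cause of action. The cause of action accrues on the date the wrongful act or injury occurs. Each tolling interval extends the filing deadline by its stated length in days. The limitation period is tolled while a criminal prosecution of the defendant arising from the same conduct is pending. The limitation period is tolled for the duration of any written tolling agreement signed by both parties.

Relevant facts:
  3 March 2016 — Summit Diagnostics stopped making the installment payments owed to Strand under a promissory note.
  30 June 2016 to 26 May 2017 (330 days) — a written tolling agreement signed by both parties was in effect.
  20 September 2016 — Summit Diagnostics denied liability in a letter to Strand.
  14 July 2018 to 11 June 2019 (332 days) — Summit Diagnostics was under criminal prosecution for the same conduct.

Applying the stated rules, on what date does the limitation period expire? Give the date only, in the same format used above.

The limitation period began to run on 3 March 2016.
18 months from 3 March 2016 is 3 September 2017.
The period was tolled for 330 days by the written tolling agreement (30 June 2016 to 26 May 2017), pushing the deadline to 30 July 2018.
The pending criminal prosecution from 14 July 2018 to 11 June 2019 tolled the period for 332 days, extending the deadline to 27 June 2019.
None of the other events listed affects the running of the period under the stated rules.

27 June 2019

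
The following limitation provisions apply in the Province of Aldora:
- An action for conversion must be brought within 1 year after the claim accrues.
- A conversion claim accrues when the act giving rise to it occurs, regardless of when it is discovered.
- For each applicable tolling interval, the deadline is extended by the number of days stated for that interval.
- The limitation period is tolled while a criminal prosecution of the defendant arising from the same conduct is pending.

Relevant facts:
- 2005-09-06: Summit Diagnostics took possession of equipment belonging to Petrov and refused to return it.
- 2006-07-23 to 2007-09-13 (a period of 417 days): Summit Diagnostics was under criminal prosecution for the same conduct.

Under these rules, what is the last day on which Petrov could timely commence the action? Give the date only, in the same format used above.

2007-10-28

The claim accrued on 2005-09-06, the date of the act.
The untolled deadline — 1 year after 2005-09-06 — is 2006-09-06.
Because the pending criminal prosecution ran from 2006-07-23 to 2007-09-13, the deadline is extended by 417 days to 2007-10-28.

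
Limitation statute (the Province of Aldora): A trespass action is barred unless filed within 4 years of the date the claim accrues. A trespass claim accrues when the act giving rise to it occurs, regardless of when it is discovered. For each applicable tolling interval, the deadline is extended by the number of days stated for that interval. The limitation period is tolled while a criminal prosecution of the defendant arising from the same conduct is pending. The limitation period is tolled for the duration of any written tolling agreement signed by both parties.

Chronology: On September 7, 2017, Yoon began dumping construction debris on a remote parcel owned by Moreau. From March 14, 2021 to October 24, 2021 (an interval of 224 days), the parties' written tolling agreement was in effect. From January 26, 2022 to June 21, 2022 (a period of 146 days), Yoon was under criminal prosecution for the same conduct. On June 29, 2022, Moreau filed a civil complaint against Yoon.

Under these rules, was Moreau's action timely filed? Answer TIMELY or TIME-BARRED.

TIMELY

The limitation period began to run on September 7, 2017.
Adding the 4 years base period to September 7, 2017 gives a deadline of September 7, 2021, before any tolling.
Because the written tolling agreement ran from March 14, 2021 to October 24, 2021, the deadline is extended by 224 days to April 19, 2022.
Because the pending criminal prosecution ran from January 26, 2022 to June 21, 2022, the deadline is extended by 146 days to September 12, 2022.
Filing on June 29, 2022 beat the September 12, 2022 deadline — the action is timely.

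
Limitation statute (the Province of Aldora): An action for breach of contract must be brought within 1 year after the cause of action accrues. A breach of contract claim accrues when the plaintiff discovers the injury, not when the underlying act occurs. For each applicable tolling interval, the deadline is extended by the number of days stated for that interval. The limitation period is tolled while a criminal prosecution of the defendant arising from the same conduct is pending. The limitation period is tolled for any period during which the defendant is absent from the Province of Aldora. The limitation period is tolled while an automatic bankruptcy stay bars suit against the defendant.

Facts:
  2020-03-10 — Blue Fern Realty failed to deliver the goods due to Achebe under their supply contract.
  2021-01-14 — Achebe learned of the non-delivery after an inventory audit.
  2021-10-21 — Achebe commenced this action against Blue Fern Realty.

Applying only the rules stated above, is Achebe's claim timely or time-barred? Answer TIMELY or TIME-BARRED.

TIMELY

Accrual is tied to discovery, so the period began on 2021-01-14 rather than on 2020-03-10 when the act occurred.
1 year from 2021-01-14 is 2022-01-14.
Achebe filed on 2021-10-21, before the 2022-01-14 deadline, so the action is timely.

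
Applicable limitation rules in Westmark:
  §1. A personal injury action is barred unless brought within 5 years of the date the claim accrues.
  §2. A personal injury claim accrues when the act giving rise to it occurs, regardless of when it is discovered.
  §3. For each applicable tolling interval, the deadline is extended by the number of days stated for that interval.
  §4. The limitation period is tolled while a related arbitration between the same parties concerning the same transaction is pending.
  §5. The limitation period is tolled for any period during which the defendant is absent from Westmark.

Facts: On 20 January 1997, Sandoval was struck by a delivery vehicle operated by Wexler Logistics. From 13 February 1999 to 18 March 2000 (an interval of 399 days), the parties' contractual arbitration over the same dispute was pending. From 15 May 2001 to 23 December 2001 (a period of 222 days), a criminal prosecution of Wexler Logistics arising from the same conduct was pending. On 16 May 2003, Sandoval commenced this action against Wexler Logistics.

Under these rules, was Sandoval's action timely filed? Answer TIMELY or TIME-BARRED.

TIME-BARRED

The claim accrued on 20 January 1997, the date of the act.
The untolled deadline — 5 years after 20 January 1997 — is 20 January 2002.
The period was tolled for 399 days by the pending related arbitration (13 February 1999 to 18 March 2000), pushing the deadline to 23 February 2003.
Although a criminal prosecution ran from 15 May 2001 to 23 December 2001, the stated rules do not make that a tolling event, so it is disregarded.
The 16 May 2003 filing falls after the 23 February 2003 deadline; the claim is time-barred.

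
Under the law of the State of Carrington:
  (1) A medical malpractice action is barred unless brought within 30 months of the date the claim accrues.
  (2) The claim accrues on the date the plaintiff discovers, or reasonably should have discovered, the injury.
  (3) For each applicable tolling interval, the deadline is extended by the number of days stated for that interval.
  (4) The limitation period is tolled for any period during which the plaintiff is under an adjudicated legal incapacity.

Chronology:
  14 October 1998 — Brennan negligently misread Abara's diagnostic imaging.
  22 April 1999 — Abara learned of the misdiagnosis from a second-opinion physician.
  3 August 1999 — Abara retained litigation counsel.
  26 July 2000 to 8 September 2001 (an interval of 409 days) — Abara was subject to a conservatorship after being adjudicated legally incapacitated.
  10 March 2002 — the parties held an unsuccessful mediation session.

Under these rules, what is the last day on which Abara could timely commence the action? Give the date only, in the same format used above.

The claim did not accrue until Abara discovered the injury on 22 April 1999; the 14 October 1998 act date does not start the clock under the stated rule.
The untolled deadline — 30 months after 22 April 1999 — is 22 October 2001.
Because the plaintiff's legal incapacity ran from 26 July 2000 to 8 September 2001, the deadline is extended by 409 days to 5 December 2002.
None of the other events listed affects the running of the period under the stated rules.

5 December 2002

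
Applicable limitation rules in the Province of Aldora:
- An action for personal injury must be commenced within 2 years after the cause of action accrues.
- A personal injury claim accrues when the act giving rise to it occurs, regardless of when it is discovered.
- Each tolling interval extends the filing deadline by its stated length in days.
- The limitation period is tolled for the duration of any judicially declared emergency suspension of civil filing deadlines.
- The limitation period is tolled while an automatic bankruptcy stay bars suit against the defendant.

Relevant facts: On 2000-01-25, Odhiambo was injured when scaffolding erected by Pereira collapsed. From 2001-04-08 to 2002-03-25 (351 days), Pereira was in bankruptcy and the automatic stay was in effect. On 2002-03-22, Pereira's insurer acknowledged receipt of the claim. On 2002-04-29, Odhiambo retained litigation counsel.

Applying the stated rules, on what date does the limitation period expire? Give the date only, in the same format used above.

The cause of action accrued on 2000-01-25, the date of the act.
The untolled deadline — 2 years after 2000-01-25 — is 2002-01-25.
The period was tolled for 351 days by the automatic bankruptcy stay (2001-04-08 to 2002-03-25), pushing the deadline to 2003-01-11.
None of the other events listed affects the running of the period under the stated rules.

2003-01-11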